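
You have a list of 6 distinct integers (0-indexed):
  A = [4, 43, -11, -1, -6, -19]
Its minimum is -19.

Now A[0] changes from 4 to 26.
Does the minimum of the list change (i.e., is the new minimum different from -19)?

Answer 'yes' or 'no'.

Old min = -19
Change: A[0] 4 -> 26
Changed element was NOT the min; min changes only if 26 < -19.
New min = -19; changed? no

Answer: no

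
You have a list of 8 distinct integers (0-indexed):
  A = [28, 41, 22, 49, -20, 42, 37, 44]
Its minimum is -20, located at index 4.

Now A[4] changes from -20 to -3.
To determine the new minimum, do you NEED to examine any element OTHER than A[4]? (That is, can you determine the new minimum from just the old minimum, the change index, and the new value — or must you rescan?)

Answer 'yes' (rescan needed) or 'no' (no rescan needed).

Old min = -20 at index 4
Change at index 4: -20 -> -3
Index 4 WAS the min and new value -3 > old min -20. Must rescan other elements to find the new min.
Needs rescan: yes

Answer: yes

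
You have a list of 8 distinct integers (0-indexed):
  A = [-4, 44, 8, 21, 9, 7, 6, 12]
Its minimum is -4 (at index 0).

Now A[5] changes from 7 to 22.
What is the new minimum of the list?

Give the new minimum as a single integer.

Old min = -4 (at index 0)
Change: A[5] 7 -> 22
Changed element was NOT the old min.
  New min = min(old_min, new_val) = min(-4, 22) = -4

Answer: -4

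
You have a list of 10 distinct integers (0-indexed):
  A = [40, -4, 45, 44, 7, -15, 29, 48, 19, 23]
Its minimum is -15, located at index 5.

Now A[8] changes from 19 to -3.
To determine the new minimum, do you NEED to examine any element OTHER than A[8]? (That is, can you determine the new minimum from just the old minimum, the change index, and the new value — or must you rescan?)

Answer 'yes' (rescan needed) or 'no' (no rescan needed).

Old min = -15 at index 5
Change at index 8: 19 -> -3
Index 8 was NOT the min. New min = min(-15, -3). No rescan of other elements needed.
Needs rescan: no

Answer: no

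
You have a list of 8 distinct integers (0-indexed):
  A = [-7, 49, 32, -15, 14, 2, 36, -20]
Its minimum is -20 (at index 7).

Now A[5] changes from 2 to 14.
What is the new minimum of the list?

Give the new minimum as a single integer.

Answer: -20

Derivation:
Old min = -20 (at index 7)
Change: A[5] 2 -> 14
Changed element was NOT the old min.
  New min = min(old_min, new_val) = min(-20, 14) = -20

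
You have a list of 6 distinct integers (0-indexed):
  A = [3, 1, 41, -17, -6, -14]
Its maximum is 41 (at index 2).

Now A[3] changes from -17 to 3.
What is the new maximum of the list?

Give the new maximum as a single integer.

Answer: 41

Derivation:
Old max = 41 (at index 2)
Change: A[3] -17 -> 3
Changed element was NOT the old max.
  New max = max(old_max, new_val) = max(41, 3) = 41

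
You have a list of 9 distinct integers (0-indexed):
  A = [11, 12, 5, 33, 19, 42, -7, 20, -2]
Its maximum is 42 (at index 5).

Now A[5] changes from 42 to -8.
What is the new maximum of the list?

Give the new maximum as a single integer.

Answer: 33

Derivation:
Old max = 42 (at index 5)
Change: A[5] 42 -> -8
Changed element WAS the max -> may need rescan.
  Max of remaining elements: 33
  New max = max(-8, 33) = 33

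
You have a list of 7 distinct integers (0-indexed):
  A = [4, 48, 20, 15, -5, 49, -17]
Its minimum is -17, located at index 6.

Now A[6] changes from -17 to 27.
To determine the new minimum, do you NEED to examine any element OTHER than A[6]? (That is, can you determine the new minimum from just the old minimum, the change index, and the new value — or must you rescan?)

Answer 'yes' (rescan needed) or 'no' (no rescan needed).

Old min = -17 at index 6
Change at index 6: -17 -> 27
Index 6 WAS the min and new value 27 > old min -17. Must rescan other elements to find the new min.
Needs rescan: yes

Answer: yes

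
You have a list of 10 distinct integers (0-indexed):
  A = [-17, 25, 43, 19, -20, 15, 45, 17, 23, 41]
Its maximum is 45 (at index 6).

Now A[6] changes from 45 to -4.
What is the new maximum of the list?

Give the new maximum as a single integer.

Answer: 43

Derivation:
Old max = 45 (at index 6)
Change: A[6] 45 -> -4
Changed element WAS the max -> may need rescan.
  Max of remaining elements: 43
  New max = max(-4, 43) = 43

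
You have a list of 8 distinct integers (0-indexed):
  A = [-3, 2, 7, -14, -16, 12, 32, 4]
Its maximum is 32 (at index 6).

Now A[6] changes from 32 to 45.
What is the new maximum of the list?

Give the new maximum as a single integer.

Old max = 32 (at index 6)
Change: A[6] 32 -> 45
Changed element WAS the max -> may need rescan.
  Max of remaining elements: 12
  New max = max(45, 12) = 45

Answer: 45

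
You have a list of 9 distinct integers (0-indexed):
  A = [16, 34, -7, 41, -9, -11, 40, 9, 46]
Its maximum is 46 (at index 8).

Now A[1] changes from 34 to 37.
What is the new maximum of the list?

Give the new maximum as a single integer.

Old max = 46 (at index 8)
Change: A[1] 34 -> 37
Changed element was NOT the old max.
  New max = max(old_max, new_val) = max(46, 37) = 46

Answer: 46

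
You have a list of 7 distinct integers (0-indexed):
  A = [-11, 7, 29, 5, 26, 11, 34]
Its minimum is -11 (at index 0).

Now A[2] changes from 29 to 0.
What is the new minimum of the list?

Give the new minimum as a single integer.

Answer: -11

Derivation:
Old min = -11 (at index 0)
Change: A[2] 29 -> 0
Changed element was NOT the old min.
  New min = min(old_min, new_val) = min(-11, 0) = -11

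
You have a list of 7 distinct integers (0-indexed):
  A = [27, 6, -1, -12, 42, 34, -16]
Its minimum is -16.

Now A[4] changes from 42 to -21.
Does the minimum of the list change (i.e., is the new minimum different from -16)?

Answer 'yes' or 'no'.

Answer: yes

Derivation:
Old min = -16
Change: A[4] 42 -> -21
Changed element was NOT the min; min changes only if -21 < -16.
New min = -21; changed? yes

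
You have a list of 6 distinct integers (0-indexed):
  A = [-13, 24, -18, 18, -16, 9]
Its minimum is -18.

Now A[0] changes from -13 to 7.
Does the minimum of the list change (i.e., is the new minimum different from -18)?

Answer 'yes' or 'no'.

Answer: no

Derivation:
Old min = -18
Change: A[0] -13 -> 7
Changed element was NOT the min; min changes only if 7 < -18.
New min = -18; changed? no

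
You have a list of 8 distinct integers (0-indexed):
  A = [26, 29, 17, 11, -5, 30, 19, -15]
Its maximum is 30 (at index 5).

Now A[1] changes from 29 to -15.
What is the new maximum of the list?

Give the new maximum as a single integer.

Answer: 30

Derivation:
Old max = 30 (at index 5)
Change: A[1] 29 -> -15
Changed element was NOT the old max.
  New max = max(old_max, new_val) = max(30, -15) = 30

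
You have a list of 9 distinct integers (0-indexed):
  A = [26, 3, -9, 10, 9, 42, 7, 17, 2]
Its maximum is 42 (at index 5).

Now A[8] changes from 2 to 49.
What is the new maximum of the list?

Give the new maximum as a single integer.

Old max = 42 (at index 5)
Change: A[8] 2 -> 49
Changed element was NOT the old max.
  New max = max(old_max, new_val) = max(42, 49) = 49

Answer: 49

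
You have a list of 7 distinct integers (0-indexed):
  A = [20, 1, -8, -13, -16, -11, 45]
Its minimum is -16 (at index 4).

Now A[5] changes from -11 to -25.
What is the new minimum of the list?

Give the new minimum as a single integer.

Answer: -25

Derivation:
Old min = -16 (at index 4)
Change: A[5] -11 -> -25
Changed element was NOT the old min.
  New min = min(old_min, new_val) = min(-16, -25) = -25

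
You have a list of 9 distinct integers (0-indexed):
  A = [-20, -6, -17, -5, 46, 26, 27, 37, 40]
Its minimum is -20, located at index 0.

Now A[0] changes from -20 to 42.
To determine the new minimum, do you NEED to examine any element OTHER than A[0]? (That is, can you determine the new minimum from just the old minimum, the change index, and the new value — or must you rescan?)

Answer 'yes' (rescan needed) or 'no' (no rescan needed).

Old min = -20 at index 0
Change at index 0: -20 -> 42
Index 0 WAS the min and new value 42 > old min -20. Must rescan other elements to find the new min.
Needs rescan: yes

Answer: yes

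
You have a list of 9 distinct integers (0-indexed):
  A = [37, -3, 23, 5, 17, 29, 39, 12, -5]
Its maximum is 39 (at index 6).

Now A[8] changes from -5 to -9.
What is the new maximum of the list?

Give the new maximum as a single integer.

Answer: 39

Derivation:
Old max = 39 (at index 6)
Change: A[8] -5 -> -9
Changed element was NOT the old max.
  New max = max(old_max, new_val) = max(39, -9) = 39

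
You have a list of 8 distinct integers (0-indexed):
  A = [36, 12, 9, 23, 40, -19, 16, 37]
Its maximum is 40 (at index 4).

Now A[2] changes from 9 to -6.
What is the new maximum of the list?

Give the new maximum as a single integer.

Old max = 40 (at index 4)
Change: A[2] 9 -> -6
Changed element was NOT the old max.
  New max = max(old_max, new_val) = max(40, -6) = 40

Answer: 40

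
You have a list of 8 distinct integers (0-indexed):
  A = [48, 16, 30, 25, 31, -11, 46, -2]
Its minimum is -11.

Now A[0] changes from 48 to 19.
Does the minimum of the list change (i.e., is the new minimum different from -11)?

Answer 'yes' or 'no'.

Old min = -11
Change: A[0] 48 -> 19
Changed element was NOT the min; min changes only if 19 < -11.
New min = -11; changed? no

Answer: no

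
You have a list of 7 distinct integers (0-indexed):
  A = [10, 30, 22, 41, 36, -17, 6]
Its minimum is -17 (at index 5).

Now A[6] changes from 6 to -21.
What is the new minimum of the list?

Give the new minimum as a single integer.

Answer: -21

Derivation:
Old min = -17 (at index 5)
Change: A[6] 6 -> -21
Changed element was NOT the old min.
  New min = min(old_min, new_val) = min(-17, -21) = -21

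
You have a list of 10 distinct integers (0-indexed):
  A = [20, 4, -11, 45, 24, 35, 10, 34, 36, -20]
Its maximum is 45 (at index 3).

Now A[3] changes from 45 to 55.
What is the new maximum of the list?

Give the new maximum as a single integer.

Old max = 45 (at index 3)
Change: A[3] 45 -> 55
Changed element WAS the max -> may need rescan.
  Max of remaining elements: 36
  New max = max(55, 36) = 55

Answer: 55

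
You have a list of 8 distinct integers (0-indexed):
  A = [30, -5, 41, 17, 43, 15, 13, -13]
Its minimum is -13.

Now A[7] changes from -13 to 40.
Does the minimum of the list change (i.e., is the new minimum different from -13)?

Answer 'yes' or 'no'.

Old min = -13
Change: A[7] -13 -> 40
Changed element was the min; new min must be rechecked.
New min = -5; changed? yes

Answer: yes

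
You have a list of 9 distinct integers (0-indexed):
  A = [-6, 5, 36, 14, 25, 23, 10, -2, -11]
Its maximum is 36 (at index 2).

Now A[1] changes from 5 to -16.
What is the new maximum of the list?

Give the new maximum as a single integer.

Old max = 36 (at index 2)
Change: A[1] 5 -> -16
Changed element was NOT the old max.
  New max = max(old_max, new_val) = max(36, -16) = 36

Answer: 36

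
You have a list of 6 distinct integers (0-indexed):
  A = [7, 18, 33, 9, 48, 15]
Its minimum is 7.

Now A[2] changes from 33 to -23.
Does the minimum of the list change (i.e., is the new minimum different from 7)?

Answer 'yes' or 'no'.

Answer: yes

Derivation:
Old min = 7
Change: A[2] 33 -> -23
Changed element was NOT the min; min changes only if -23 < 7.
New min = -23; changed? yes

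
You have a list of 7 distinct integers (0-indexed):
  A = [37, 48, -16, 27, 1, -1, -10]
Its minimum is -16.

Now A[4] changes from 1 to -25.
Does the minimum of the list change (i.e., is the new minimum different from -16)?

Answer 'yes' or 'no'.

Answer: yes

Derivation:
Old min = -16
Change: A[4] 1 -> -25
Changed element was NOT the min; min changes only if -25 < -16.
New min = -25; changed? yes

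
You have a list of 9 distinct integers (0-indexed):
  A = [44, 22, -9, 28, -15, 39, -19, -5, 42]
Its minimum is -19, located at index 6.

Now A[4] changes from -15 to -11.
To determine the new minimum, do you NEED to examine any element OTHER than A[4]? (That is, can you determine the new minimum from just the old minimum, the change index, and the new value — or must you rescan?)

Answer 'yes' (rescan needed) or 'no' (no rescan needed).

Old min = -19 at index 6
Change at index 4: -15 -> -11
Index 4 was NOT the min. New min = min(-19, -11). No rescan of other elements needed.
Needs rescan: no

Answer: no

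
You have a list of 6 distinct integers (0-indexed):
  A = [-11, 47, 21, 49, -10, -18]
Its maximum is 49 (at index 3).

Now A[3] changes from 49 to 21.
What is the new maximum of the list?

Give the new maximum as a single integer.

Old max = 49 (at index 3)
Change: A[3] 49 -> 21
Changed element WAS the max -> may need rescan.
  Max of remaining elements: 47
  New max = max(21, 47) = 47

Answer: 47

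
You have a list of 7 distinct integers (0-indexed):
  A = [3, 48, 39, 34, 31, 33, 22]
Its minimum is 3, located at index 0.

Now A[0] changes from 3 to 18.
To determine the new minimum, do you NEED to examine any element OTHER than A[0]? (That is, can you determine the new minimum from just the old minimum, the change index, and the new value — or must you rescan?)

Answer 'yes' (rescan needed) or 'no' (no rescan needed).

Answer: yes

Derivation:
Old min = 3 at index 0
Change at index 0: 3 -> 18
Index 0 WAS the min and new value 18 > old min 3. Must rescan other elements to find the new min.
Needs rescan: yes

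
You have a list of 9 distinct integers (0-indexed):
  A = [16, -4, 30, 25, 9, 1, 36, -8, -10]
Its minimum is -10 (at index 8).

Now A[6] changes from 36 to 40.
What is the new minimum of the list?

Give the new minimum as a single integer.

Old min = -10 (at index 8)
Change: A[6] 36 -> 40
Changed element was NOT the old min.
  New min = min(old_min, new_val) = min(-10, 40) = -10

Answer: -10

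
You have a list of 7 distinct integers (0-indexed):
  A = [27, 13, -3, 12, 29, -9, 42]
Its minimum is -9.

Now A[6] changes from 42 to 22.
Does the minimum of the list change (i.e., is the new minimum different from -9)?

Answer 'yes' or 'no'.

Answer: no

Derivation:
Old min = -9
Change: A[6] 42 -> 22
Changed element was NOT the min; min changes only if 22 < -9.
New min = -9; changed? no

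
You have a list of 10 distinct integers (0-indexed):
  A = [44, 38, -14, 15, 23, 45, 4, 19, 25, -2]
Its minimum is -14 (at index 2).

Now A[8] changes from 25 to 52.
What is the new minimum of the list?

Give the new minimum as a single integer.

Old min = -14 (at index 2)
Change: A[8] 25 -> 52
Changed element was NOT the old min.
  New min = min(old_min, new_val) = min(-14, 52) = -14

Answer: -14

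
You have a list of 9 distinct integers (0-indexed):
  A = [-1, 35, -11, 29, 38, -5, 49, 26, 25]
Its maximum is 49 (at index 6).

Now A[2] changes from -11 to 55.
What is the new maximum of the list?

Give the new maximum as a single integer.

Answer: 55

Derivation:
Old max = 49 (at index 6)
Change: A[2] -11 -> 55
Changed element was NOT the old max.
  New max = max(old_max, new_val) = max(49, 55) = 55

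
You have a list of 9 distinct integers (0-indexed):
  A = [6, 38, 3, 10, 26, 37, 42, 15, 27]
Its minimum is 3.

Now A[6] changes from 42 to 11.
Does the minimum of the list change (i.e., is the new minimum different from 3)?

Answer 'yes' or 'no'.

Answer: no

Derivation:
Old min = 3
Change: A[6] 42 -> 11
Changed element was NOT the min; min changes only if 11 < 3.
New min = 3; changed? no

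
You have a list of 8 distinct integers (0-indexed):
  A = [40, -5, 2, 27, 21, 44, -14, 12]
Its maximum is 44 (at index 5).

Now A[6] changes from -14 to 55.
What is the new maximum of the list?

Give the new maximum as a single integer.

Old max = 44 (at index 5)
Change: A[6] -14 -> 55
Changed element was NOT the old max.
  New max = max(old_max, new_val) = max(44, 55) = 55

Answer: 55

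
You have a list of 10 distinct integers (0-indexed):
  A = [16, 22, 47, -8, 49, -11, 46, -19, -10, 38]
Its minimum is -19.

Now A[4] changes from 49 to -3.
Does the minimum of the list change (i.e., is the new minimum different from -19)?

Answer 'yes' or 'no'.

Old min = -19
Change: A[4] 49 -> -3
Changed element was NOT the min; min changes only if -3 < -19.
New min = -19; changed? no

Answer: no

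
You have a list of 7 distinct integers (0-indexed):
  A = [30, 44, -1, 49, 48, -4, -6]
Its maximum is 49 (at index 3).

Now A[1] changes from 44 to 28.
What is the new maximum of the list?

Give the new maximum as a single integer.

Answer: 49

Derivation:
Old max = 49 (at index 3)
Change: A[1] 44 -> 28
Changed element was NOT the old max.
  New max = max(old_max, new_val) = max(49, 28) = 49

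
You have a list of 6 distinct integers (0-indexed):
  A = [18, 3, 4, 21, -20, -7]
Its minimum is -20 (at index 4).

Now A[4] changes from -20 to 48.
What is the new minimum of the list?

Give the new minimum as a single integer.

Old min = -20 (at index 4)
Change: A[4] -20 -> 48
Changed element WAS the min. Need to check: is 48 still <= all others?
  Min of remaining elements: -7
  New min = min(48, -7) = -7

Answer: -7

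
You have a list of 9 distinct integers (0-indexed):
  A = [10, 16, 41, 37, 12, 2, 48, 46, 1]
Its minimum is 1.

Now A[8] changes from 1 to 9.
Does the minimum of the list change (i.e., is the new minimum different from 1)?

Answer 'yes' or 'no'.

Answer: yes

Derivation:
Old min = 1
Change: A[8] 1 -> 9
Changed element was the min; new min must be rechecked.
New min = 2; changed? yes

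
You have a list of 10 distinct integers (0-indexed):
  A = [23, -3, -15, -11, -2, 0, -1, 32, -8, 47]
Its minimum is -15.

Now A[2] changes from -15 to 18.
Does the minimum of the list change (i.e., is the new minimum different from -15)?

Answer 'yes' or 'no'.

Answer: yes

Derivation:
Old min = -15
Change: A[2] -15 -> 18
Changed element was the min; new min must be rechecked.
New min = -11; changed? yes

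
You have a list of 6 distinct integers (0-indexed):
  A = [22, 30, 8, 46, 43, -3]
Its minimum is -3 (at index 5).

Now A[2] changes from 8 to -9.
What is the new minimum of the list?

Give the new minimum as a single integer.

Old min = -3 (at index 5)
Change: A[2] 8 -> -9
Changed element was NOT the old min.
  New min = min(old_min, new_val) = min(-3, -9) = -9

Answer: -9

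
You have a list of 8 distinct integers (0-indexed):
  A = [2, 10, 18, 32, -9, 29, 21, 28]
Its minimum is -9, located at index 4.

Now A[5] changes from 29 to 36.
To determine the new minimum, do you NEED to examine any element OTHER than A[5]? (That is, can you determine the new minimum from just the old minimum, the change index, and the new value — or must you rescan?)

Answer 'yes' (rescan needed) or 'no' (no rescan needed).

Old min = -9 at index 4
Change at index 5: 29 -> 36
Index 5 was NOT the min. New min = min(-9, 36). No rescan of other elements needed.
Needs rescan: no

Answer: no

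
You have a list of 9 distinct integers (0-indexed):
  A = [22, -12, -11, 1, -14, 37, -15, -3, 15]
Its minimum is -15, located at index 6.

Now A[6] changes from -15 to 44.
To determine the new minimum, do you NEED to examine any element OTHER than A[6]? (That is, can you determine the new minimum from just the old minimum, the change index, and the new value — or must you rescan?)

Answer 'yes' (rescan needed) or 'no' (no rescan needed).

Answer: yes

Derivation:
Old min = -15 at index 6
Change at index 6: -15 -> 44
Index 6 WAS the min and new value 44 > old min -15. Must rescan other elements to find the new min.
Needs rescan: yes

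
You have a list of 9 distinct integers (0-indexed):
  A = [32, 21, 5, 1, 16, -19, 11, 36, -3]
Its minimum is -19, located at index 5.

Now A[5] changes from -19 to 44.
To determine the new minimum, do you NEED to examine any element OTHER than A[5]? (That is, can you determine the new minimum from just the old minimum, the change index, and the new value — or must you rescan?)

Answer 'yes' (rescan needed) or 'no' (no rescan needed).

Old min = -19 at index 5
Change at index 5: -19 -> 44
Index 5 WAS the min and new value 44 > old min -19. Must rescan other elements to find the new min.
Needs rescan: yes

Answer: yes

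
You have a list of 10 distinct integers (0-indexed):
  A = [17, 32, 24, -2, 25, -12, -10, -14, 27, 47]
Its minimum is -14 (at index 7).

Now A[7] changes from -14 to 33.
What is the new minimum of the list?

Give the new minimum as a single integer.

Old min = -14 (at index 7)
Change: A[7] -14 -> 33
Changed element WAS the min. Need to check: is 33 still <= all others?
  Min of remaining elements: -12
  New min = min(33, -12) = -12

Answer: -12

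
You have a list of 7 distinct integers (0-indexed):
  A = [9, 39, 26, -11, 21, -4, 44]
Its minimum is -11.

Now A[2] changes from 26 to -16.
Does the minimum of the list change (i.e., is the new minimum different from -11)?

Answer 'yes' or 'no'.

Answer: yes

Derivation:
Old min = -11
Change: A[2] 26 -> -16
Changed element was NOT the min; min changes only if -16 < -11.
New min = -16; changed? yes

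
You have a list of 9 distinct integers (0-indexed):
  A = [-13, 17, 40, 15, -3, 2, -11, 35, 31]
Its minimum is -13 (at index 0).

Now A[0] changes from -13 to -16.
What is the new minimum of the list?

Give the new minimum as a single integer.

Answer: -16

Derivation:
Old min = -13 (at index 0)
Change: A[0] -13 -> -16
Changed element WAS the min. Need to check: is -16 still <= all others?
  Min of remaining elements: -11
  New min = min(-16, -11) = -16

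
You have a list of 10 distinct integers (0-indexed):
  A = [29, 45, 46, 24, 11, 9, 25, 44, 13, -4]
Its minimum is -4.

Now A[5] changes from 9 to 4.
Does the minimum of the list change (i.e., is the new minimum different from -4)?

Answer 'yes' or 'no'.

Answer: no

Derivation:
Old min = -4
Change: A[5] 9 -> 4
Changed element was NOT the min; min changes only if 4 < -4.
New min = -4; changed? no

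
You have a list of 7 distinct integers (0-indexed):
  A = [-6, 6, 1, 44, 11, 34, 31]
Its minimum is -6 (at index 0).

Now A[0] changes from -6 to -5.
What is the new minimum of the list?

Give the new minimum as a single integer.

Answer: -5

Derivation:
Old min = -6 (at index 0)
Change: A[0] -6 -> -5
Changed element WAS the min. Need to check: is -5 still <= all others?
  Min of remaining elements: 1
  New min = min(-5, 1) = -5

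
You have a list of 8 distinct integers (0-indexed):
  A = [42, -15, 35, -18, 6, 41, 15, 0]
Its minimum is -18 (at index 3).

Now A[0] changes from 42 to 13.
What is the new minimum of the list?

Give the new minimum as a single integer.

Answer: -18

Derivation:
Old min = -18 (at index 3)
Change: A[0] 42 -> 13
Changed element was NOT the old min.
  New min = min(old_min, new_val) = min(-18, 13) = -18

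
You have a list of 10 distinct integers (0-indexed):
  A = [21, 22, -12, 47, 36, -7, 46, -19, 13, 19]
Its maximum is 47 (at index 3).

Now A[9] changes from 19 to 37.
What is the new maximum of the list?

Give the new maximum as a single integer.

Old max = 47 (at index 3)
Change: A[9] 19 -> 37
Changed element was NOT the old max.
  New max = max(old_max, new_val) = max(47, 37) = 47

Answer: 47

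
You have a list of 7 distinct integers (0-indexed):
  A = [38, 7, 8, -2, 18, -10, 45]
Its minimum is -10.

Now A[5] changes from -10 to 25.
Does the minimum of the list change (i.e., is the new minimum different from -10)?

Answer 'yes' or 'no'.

Old min = -10
Change: A[5] -10 -> 25
Changed element was the min; new min must be rechecked.
New min = -2; changed? yes

Answer: yes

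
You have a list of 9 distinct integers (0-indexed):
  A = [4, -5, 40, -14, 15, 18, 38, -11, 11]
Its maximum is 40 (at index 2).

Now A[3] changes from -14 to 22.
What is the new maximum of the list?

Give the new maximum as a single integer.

Answer: 40

Derivation:
Old max = 40 (at index 2)
Change: A[3] -14 -> 22
Changed element was NOT the old max.
  New max = max(old_max, new_val) = max(40, 22) = 40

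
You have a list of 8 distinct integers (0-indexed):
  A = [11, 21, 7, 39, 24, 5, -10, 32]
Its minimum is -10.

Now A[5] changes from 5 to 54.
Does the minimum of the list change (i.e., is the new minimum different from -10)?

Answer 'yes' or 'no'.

Answer: no

Derivation:
Old min = -10
Change: A[5] 5 -> 54
Changed element was NOT the min; min changes only if 54 < -10.
New min = -10; changed? no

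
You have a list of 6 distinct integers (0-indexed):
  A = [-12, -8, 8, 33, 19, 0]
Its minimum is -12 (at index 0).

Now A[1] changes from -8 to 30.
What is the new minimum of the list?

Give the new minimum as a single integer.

Old min = -12 (at index 0)
Change: A[1] -8 -> 30
Changed element was NOT the old min.
  New min = min(old_min, new_val) = min(-12, 30) = -12

Answer: -12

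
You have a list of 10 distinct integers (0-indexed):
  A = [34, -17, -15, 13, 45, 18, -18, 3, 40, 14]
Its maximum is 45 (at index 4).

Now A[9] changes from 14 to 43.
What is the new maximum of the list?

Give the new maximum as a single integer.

Answer: 45

Derivation:
Old max = 45 (at index 4)
Change: A[9] 14 -> 43
Changed element was NOT the old max.
  New max = max(old_max, new_val) = max(45, 43) = 45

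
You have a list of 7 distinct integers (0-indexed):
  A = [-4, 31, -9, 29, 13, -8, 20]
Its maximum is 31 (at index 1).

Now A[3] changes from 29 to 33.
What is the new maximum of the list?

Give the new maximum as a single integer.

Answer: 33

Derivation:
Old max = 31 (at index 1)
Change: A[3] 29 -> 33
Changed element was NOT the old max.
  New max = max(old_max, new_val) = max(31, 33) = 33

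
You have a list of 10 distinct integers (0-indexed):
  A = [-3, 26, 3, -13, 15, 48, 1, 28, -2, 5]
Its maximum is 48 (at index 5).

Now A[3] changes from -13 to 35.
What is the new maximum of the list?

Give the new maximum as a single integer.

Old max = 48 (at index 5)
Change: A[3] -13 -> 35
Changed element was NOT the old max.
  New max = max(old_max, new_val) = max(48, 35) = 48

Answer: 48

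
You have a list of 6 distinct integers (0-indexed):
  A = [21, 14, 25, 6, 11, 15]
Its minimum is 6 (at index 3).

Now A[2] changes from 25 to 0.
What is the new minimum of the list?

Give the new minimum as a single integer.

Old min = 6 (at index 3)
Change: A[2] 25 -> 0
Changed element was NOT the old min.
  New min = min(old_min, new_val) = min(6, 0) = 0

Answer: 0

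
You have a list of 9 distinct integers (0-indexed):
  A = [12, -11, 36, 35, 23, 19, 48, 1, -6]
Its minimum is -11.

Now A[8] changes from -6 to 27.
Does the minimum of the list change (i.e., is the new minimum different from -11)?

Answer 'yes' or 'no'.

Answer: no

Derivation:
Old min = -11
Change: A[8] -6 -> 27
Changed element was NOT the min; min changes only if 27 < -11.
New min = -11; changed? no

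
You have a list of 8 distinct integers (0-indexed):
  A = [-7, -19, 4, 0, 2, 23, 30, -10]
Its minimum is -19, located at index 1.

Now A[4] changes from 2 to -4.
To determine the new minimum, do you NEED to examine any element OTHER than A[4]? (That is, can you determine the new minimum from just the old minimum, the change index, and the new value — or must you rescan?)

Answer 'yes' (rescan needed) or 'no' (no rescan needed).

Old min = -19 at index 1
Change at index 4: 2 -> -4
Index 4 was NOT the min. New min = min(-19, -4). No rescan of other elements needed.
Needs rescan: no

Answer: no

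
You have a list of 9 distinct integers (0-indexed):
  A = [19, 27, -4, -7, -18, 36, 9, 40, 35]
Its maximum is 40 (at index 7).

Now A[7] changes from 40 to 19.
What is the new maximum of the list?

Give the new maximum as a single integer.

Old max = 40 (at index 7)
Change: A[7] 40 -> 19
Changed element WAS the max -> may need rescan.
  Max of remaining elements: 36
  New max = max(19, 36) = 36

Answer: 36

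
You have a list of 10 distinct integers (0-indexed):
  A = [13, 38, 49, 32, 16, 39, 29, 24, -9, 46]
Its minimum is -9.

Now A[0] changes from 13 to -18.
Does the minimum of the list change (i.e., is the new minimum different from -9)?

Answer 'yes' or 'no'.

Answer: yes

Derivation:
Old min = -9
Change: A[0] 13 -> -18
Changed element was NOT the min; min changes only if -18 < -9.
New min = -18; changed? yes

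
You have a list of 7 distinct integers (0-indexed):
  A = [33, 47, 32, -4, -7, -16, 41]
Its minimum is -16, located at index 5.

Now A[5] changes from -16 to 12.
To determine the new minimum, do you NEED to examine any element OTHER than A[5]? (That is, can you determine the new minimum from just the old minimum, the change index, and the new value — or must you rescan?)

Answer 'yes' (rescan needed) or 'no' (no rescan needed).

Old min = -16 at index 5
Change at index 5: -16 -> 12
Index 5 WAS the min and new value 12 > old min -16. Must rescan other elements to find the new min.
Needs rescan: yes

Answer: yes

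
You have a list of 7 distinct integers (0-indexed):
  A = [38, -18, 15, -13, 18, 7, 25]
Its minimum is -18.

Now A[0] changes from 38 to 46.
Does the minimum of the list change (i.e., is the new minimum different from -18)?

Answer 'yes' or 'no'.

Answer: no

Derivation:
Old min = -18
Change: A[0] 38 -> 46
Changed element was NOT the min; min changes only if 46 < -18.
New min = -18; changed? no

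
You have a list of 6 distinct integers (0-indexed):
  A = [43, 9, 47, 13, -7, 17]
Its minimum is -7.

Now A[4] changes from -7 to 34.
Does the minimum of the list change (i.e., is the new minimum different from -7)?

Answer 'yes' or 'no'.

Answer: yes

Derivation:
Old min = -7
Change: A[4] -7 -> 34
Changed element was the min; new min must be rechecked.
New min = 9; changed? yes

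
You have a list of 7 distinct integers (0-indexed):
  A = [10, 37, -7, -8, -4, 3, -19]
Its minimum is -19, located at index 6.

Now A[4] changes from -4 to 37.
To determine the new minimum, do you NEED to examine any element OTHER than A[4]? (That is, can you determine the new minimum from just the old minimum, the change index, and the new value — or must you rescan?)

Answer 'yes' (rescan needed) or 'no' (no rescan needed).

Answer: no

Derivation:
Old min = -19 at index 6
Change at index 4: -4 -> 37
Index 4 was NOT the min. New min = min(-19, 37). No rescan of other elements needed.
Needs rescan: no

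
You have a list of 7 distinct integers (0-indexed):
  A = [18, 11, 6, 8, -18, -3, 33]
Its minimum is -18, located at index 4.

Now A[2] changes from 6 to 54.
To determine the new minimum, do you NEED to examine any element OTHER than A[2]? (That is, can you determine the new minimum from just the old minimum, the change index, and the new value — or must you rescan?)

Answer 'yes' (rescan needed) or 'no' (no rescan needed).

Old min = -18 at index 4
Change at index 2: 6 -> 54
Index 2 was NOT the min. New min = min(-18, 54). No rescan of other elements needed.
Needs rescan: no

Answer: no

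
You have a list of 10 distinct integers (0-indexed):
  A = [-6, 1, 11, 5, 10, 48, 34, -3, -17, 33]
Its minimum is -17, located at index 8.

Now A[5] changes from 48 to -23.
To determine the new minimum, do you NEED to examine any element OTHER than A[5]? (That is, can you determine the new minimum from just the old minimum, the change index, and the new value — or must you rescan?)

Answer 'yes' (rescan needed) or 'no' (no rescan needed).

Old min = -17 at index 8
Change at index 5: 48 -> -23
Index 5 was NOT the min. New min = min(-17, -23). No rescan of other elements needed.
Needs rescan: no

Answer: no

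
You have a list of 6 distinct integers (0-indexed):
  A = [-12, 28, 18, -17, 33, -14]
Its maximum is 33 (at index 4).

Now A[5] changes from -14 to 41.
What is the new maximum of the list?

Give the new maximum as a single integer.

Answer: 41

Derivation:
Old max = 33 (at index 4)
Change: A[5] -14 -> 41
Changed element was NOT the old max.
  New max = max(old_max, new_val) = max(33, 41) = 41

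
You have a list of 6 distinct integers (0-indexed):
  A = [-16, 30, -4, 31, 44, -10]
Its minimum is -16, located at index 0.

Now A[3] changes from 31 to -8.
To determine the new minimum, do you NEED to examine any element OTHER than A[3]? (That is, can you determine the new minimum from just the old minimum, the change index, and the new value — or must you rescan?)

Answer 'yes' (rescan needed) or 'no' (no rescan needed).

Old min = -16 at index 0
Change at index 3: 31 -> -8
Index 3 was NOT the min. New min = min(-16, -8). No rescan of other elements needed.
Needs rescan: no

Answer: no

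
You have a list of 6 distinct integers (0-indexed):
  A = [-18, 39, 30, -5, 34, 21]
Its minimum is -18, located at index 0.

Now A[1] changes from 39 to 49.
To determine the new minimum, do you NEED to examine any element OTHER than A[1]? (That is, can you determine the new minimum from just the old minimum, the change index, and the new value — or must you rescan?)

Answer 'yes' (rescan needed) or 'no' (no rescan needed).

Old min = -18 at index 0
Change at index 1: 39 -> 49
Index 1 was NOT the min. New min = min(-18, 49). No rescan of other elements needed.
Needs rescan: no

Answer: no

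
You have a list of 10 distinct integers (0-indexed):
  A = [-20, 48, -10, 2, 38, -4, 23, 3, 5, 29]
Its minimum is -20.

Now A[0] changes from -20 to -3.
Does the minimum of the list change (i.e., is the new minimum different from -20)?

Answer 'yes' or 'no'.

Old min = -20
Change: A[0] -20 -> -3
Changed element was the min; new min must be rechecked.
New min = -10; changed? yes

Answer: yes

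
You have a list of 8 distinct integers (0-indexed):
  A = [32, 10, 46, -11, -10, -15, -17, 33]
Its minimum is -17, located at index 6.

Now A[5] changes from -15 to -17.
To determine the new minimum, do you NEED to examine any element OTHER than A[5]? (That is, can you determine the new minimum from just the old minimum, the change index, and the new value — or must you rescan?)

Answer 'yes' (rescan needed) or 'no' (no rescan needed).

Answer: no

Derivation:
Old min = -17 at index 6
Change at index 5: -15 -> -17
Index 5 was NOT the min. New min = min(-17, -17). No rescan of other elements needed.
Needs rescan: no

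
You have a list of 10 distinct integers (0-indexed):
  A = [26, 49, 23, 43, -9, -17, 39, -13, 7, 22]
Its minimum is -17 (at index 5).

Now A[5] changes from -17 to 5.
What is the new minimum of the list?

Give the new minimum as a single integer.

Old min = -17 (at index 5)
Change: A[5] -17 -> 5
Changed element WAS the min. Need to check: is 5 still <= all others?
  Min of remaining elements: -13
  New min = min(5, -13) = -13

Answer: -13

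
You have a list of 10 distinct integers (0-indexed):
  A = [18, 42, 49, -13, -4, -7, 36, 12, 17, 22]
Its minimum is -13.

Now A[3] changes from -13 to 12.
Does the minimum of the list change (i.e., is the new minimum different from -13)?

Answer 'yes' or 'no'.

Old min = -13
Change: A[3] -13 -> 12
Changed element was the min; new min must be rechecked.
New min = -7; changed? yes

Answer: yes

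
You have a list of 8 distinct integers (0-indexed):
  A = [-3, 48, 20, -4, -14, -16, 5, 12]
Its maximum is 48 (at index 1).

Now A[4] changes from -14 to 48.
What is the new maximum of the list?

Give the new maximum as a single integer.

Old max = 48 (at index 1)
Change: A[4] -14 -> 48
Changed element was NOT the old max.
  New max = max(old_max, new_val) = max(48, 48) = 48

Answer: 48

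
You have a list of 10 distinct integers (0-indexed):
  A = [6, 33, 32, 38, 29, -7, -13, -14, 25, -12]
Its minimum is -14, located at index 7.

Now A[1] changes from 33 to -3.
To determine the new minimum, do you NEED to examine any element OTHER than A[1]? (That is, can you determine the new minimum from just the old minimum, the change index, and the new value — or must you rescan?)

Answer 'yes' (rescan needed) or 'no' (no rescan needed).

Answer: no

Derivation:
Old min = -14 at index 7
Change at index 1: 33 -> -3
Index 1 was NOT the min. New min = min(-14, -3). No rescan of other elements needed.
Needs rescan: no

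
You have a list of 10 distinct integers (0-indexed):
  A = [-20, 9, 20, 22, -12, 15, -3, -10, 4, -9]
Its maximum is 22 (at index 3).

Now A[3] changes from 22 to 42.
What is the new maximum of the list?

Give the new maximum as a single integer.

Answer: 42

Derivation:
Old max = 22 (at index 3)
Change: A[3] 22 -> 42
Changed element WAS the max -> may need rescan.
  Max of remaining elements: 20
  New max = max(42, 20) = 42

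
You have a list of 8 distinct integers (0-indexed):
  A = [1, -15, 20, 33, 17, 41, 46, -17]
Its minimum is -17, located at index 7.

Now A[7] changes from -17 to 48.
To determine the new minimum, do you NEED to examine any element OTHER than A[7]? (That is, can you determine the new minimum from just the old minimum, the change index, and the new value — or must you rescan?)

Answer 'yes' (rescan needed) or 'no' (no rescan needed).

Old min = -17 at index 7
Change at index 7: -17 -> 48
Index 7 WAS the min and new value 48 > old min -17. Must rescan other elements to find the new min.
Needs rescan: yes

Answer: yes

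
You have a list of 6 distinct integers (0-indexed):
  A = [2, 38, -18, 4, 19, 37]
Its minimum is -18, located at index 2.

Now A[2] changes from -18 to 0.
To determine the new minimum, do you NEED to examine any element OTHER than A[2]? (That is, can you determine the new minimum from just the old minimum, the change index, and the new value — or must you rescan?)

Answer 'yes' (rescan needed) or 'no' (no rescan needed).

Answer: yes

Derivation:
Old min = -18 at index 2
Change at index 2: -18 -> 0
Index 2 WAS the min and new value 0 > old min -18. Must rescan other elements to find the new min.
Needs rescan: yes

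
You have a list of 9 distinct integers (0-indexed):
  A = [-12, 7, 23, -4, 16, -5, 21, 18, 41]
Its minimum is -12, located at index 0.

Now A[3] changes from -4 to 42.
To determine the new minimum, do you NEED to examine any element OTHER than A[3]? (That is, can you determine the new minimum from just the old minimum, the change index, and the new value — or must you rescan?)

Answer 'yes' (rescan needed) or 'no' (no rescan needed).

Answer: no

Derivation:
Old min = -12 at index 0
Change at index 3: -4 -> 42
Index 3 was NOT the min. New min = min(-12, 42). No rescan of other elements needed.
Needs rescan: no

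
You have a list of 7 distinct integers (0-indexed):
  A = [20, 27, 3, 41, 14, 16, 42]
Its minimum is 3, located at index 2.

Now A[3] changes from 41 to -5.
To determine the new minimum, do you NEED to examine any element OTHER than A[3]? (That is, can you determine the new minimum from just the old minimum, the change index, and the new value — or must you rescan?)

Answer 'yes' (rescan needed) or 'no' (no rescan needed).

Answer: no

Derivation:
Old min = 3 at index 2
Change at index 3: 41 -> -5
Index 3 was NOT the min. New min = min(3, -5). No rescan of other elements needed.
Needs rescan: no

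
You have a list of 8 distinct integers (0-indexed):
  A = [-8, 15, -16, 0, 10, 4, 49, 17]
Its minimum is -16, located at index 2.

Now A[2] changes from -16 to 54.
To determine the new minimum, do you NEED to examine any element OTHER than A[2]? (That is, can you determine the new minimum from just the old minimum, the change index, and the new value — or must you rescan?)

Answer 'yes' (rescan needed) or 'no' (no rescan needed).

Old min = -16 at index 2
Change at index 2: -16 -> 54
Index 2 WAS the min and new value 54 > old min -16. Must rescan other elements to find the new min.
Needs rescan: yes

Answer: yes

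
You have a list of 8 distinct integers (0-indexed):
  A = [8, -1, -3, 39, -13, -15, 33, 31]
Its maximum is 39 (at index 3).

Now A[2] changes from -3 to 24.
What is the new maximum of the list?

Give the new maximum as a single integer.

Answer: 39

Derivation:
Old max = 39 (at index 3)
Change: A[2] -3 -> 24
Changed element was NOT the old max.
  New max = max(old_max, new_val) = max(39, 24) = 39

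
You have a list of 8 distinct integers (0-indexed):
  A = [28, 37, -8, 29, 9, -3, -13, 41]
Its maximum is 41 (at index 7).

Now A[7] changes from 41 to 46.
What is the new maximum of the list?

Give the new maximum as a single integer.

Answer: 46

Derivation:
Old max = 41 (at index 7)
Change: A[7] 41 -> 46
Changed element WAS the max -> may need rescan.
  Max of remaining elements: 37
  New max = max(46, 37) = 46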